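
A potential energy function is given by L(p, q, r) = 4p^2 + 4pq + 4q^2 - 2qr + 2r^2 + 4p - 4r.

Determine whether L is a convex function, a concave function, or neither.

convex

L is quadratic, so its Hessian is the constant matrix H = [[8, 4, 0], [4, 8, -2], [0, -2, 4]].
Leading principal minors: 8, 48, 160.
All positive ⇒ H ≻ 0 ⇒ convex.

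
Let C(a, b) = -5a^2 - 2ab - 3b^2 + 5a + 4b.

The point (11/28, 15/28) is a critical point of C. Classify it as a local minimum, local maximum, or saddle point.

local maximum

The Hessian of C is constant: H = [[-10, -2], [-2, -6]].
det(H) = (-10)·(-6) − (-2)² = 56.
det(H) > 0 and tr(H) = -16 < 0, so H is negative definite and the point is a local maximum.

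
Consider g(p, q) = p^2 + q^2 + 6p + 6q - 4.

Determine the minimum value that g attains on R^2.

-22

g(p,q) separates as A(p) + B(q) − 4, so its minimum is min A + min B − 4.
A'(p) = 2p + 6 vanishes at p ∈ {-3}; B'(q) = 2q + 6 vanishes at q ∈ {-3}.
Local minima of A (where A''>0): A(-3)=-9. Local minima of B: B(-3)=-9.
So the global minimum of g is A(-3) + B(-3) − 4 = -9 − 9 − 4 = -22, attained at (-3, -3).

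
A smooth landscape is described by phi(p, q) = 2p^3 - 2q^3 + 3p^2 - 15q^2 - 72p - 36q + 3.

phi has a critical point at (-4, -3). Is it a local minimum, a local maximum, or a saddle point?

saddle point

The mixed partial ∂²phi/∂p∂q is 0, so the Hessian at any point is diag(phi_pp, phi_qq) = diag(6(2p + 1), -6(2q + 5)).
At (-4, -3): H = diag(-42, 6).
The eigenvalues have opposite signs, so H is indefinite: a saddle point.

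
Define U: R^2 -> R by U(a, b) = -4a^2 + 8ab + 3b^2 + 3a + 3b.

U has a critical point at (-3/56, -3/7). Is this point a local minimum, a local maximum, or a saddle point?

The Hessian of U is constant: H = [[-8, 8], [8, 6]].
det(H) = (-8)·6 − 8² = -112.
Since det(H) < 0, H is indefinite and the critical point is a saddle point.

saddle point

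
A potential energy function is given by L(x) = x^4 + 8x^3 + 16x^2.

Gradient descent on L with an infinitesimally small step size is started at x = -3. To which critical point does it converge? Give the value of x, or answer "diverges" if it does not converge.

-4

L'(x) = 4x(x + 2)(x + 4), so L'(-3) = 12.
Gradient descent moves in the -L' direction, i.e. x is decreasing.
The nearest critical point in that direction is x = -4, where L'' = 32 > 0 (a local minimum). The iterate converges there.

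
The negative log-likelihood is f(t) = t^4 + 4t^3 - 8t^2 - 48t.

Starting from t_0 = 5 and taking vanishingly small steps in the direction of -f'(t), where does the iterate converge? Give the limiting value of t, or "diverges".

2

f'(t) = 4(t - 2)(t + 2)(t + 3), so f'(5) = 672.
Gradient descent moves in the -f' direction, i.e. t is decreasing.
The nearest critical point in that direction is t = 2, where f'' = 80 > 0 (a local minimum). The iterate converges there.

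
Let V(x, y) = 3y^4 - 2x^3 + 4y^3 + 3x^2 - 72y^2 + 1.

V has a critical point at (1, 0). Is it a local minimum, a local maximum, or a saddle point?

The mixed partial ∂²V/∂x∂y is 0, so the Hessian at any point is diag(V_xx, V_yy) = diag(6(-2x + 1), 12(3y^2 + 2y - 12)).
At (1, 0): H = diag(-6, -144).
Both eigenvalues are negative, so H is negative definite: a local maximum.

local maximum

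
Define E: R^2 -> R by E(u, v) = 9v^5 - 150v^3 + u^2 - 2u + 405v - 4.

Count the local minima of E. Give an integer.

2

E separates as a function of u plus a function of v, so ∇E=0 decouples.
∂E/∂u = 2(u - 1) = 0 at u ∈ {1}; ∂E/∂v = 45(v - 3)(v - 1)(v + 1)(v + 3) = 0 at v ∈ {-3, -1, 1, 3}.
The Hessian is diagonal: diag(E_uu, E_vv). Second derivatives: E_uu(1)=2; E_vv(-3)=-2160, E_vv(-1)=720, E_vv(1)=-720, E_vv(3)=2160.
Local minima occur where both diagonal entries positive: (1, -1), (1, 3). Count: 2.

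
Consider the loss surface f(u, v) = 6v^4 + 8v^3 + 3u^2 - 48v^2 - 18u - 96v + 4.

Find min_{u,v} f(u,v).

f(u,v) separates as P(u) + Q(v) + 4, so its minimum is min P + min Q + 4.
P'(u) = 6u - 18 vanishes at u ∈ {3}; Q'(v) = 24(v - 2)(v + 1)(v + 2) vanishes at v ∈ {-2, -1, 2}.
Local minima of P (where P''>0): P(3)=-27. Local minima of Q: Q(-2)=32, Q(2)=-224.
So the global minimum of f is P(3) + Q(2) + 4 = -27 − 224 + 4 = -247, attained at (3, 2).

-247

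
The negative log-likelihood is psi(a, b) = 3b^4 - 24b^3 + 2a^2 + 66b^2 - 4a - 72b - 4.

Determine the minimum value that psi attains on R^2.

-33

psi(a,b) separates as P(a) + Q(b) − 4, so its minimum is min P + min Q − 4.
P'(a) = 4a - 4 vanishes at a ∈ {1}; Q'(b) = 12(b - 3)(b - 2)(b - 1) vanishes at b ∈ {1, 2, 3}.
Local minima of P (where P''>0): P(1)=-2. Local minima of Q: Q(1)=-27, Q(3)=-27.
So the global minimum of psi is P(1) + Q(1) − 4 = -2 − 27 − 4 = -33, attained at (1, 1).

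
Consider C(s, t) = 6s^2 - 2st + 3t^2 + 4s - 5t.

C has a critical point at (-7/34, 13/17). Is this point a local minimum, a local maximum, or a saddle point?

The Hessian of C is constant: H = [[12, -2], [-2, 6]].
det(H) = 12·6 − (-2)² = 68.
det(H) > 0 and tr(H) = 18 > 0, so H is positive definite and the point is a local minimum.

local minimum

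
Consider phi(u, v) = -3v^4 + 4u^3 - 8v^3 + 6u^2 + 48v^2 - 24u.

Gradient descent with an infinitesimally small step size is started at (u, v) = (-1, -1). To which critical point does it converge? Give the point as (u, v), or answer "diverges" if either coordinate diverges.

(1, 0)

phi is separable, so gradient descent decouples: u follows -∂phi/∂u, v follows -∂phi/∂v.
∂phi/∂u = 12(u - 1)(u + 2); at u=-1 this is -24, so u increases.
∂phi/∂v = -12v(v - 2)(v + 4); at v=-1 this is -108, so v increases.
u converges to its nearest critical value 1 (a local min of the u-part); v converges to 0. The iterate converges to (1, 0).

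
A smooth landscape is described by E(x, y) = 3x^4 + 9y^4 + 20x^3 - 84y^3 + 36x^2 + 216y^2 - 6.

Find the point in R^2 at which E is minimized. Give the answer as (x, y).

E(x,y) separates as P(x) + Q(y) − 6, so its minimum is min P + min Q − 6.
P'(x) = 12x(x + 2)(x + 3) vanishes at x ∈ {-3, -2, 0}; Q'(y) = 36y(y - 4)(y - 3) vanishes at y ∈ {0, 3, 4}.
Local minima of P (where P''>0): P(-3)=27, P(0)=0. Local minima of Q: Q(0)=0, Q(4)=384.
So the global minimum of E is P(0) + Q(0) − 6 = 0 + 0 − 6 = -6, attained at (0, 0).

(0, 0)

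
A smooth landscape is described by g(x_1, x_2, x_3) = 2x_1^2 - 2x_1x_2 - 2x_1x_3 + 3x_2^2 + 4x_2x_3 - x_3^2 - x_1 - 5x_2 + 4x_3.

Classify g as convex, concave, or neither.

neither

g is quadratic, so its Hessian is the constant matrix H = [[4, -2, -2], [-2, 6, 4], [-2, 4, -2]].
Leading principal minors: 4, 20, -96.
Neither pattern holds ⇒ H is indefinite ⇒ neither convex nor concave.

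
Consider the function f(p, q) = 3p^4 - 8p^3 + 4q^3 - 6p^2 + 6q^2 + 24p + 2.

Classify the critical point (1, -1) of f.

local maximum

The mixed partial ∂²f/∂p∂q is 0, so the Hessian at any point is diag(f_pp, f_qq) = diag(12(3p^2 - 4p - 1), 12(2q + 1)).
At (1, -1): H = diag(-24, -12).
Both eigenvalues are negative, so H is negative definite: a local maximum.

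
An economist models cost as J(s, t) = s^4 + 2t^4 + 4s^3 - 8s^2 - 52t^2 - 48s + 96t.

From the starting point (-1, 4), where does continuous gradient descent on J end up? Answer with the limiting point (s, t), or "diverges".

(2, 3)

J is separable, so gradient descent decouples: s follows -∂J/∂s, t follows -∂J/∂t.
∂J/∂s = 4(s - 2)(s + 2)(s + 3); at s=-1 this is -24, so s increases.
∂J/∂t = 8(t - 3)(t - 1)(t + 4); at t=4 this is 192, so t decreases.
s converges to its nearest critical value 2 (a local min of the s-part); t converges to 3. The iterate converges to (2, 3).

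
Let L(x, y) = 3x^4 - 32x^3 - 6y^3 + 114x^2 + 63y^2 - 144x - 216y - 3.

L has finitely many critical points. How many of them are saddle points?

3

L separates as a function of x plus a function of y, so ∇L=0 decouples.
∂L/∂x = 12(x - 4)(x - 3)(x - 1) = 0 at x ∈ {1, 3, 4}; ∂L/∂y = -18(y - 4)(y - 3) = 0 at y ∈ {3, 4}.
The Hessian is diagonal: diag(L_xx, L_yy). Second derivatives: L_xx(1)=72, L_xx(3)=-24, L_xx(4)=36; L_yy(3)=18, L_yy(4)=-18.
Saddle points occur where the two diagonal entries have opposite signs: (1, 4), (3, 3), (4, 4). Count: 3.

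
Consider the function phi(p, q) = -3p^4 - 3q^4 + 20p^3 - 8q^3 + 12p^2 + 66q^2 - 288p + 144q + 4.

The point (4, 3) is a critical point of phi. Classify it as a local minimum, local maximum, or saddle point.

local maximum

The mixed partial ∂²phi/∂p∂q is 0, so the Hessian at any point is diag(phi_pp, phi_qq) = diag(12(-3p^2 + 10p + 2), 12(-3q^2 - 4q + 11)).
At (4, 3): H = diag(-72, -336).
Both eigenvalues are negative, so H is negative definite: a local maximum.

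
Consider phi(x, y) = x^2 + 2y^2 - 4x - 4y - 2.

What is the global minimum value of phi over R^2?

-8

phi(x,y) separates as P(x) + Q(y) − 2, so its minimum is min P + min Q − 2.
P'(x) = 2x - 4 vanishes at x ∈ {2}; Q'(y) = 4y - 4 vanishes at y ∈ {1}.
Local minima of P (where P''>0): P(2)=-4. Local minima of Q: Q(1)=-2.
So the global minimum of phi is P(2) + Q(1) − 2 = -4 − 2 − 2 = -8, attained at (2, 1).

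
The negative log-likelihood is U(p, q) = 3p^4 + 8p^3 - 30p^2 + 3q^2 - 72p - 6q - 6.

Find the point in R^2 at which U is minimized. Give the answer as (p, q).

(2, 1)

U(p,q) separates as A(p) + B(q) − 6, so its minimum is min A + min B − 6.
A'(p) = 12(p - 2)(p + 1)(p + 3) vanishes at p ∈ {-3, -1, 2}; B'(q) = 6q - 6 vanishes at q ∈ {1}.
Local minima of A (where A''>0): A(-3)=-27, A(2)=-152. Local minima of B: B(1)=-3.
So the global minimum of U is A(2) + B(1) − 6 = -152 − 3 − 6 = -161, attained at (2, 1).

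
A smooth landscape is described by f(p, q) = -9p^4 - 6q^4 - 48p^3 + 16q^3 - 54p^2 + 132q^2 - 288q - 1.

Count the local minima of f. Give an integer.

f separates as a function of p plus a function of q, so ∇f=0 decouples.
∂f/∂p = -36p(p + 1)(p + 3) = 0 at p ∈ {-3, -1, 0}; ∂f/∂q = -24(q - 4)(q - 1)(q + 3) = 0 at q ∈ {-3, 1, 4}.
The Hessian is diagonal: diag(f_pp, f_qq). Second derivatives: f_pp(-3)=-216, f_pp(-1)=72, f_pp(0)=-108; f_qq(-3)=-672, f_qq(1)=288, f_qq(4)=-504.
Local minima occur where both diagonal entries positive: (-1, 1). Count: 1.

1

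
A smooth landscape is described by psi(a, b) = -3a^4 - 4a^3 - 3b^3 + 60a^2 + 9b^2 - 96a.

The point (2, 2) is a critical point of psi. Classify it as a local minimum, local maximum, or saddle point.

The mixed partial ∂²psi/∂a∂b is 0, so the Hessian at any point is diag(psi_aa, psi_bb) = diag(12(-3a^2 - 2a + 10), 18(-b + 1)).
At (2, 2): H = diag(-72, -18).
Both eigenvalues are negative, so H is negative definite: a local maximum.

local maximum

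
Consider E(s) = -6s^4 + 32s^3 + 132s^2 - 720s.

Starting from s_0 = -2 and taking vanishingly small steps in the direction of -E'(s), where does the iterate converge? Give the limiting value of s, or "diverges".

E'(s) = -24(s - 5)(s - 2)(s + 3), so E'(-2) = -672.
Gradient descent moves in the -E' direction, i.e. s is increasing.
The nearest critical point in that direction is s = 2, where E'' = 360 > 0 (a local minimum). The iterate converges there.

2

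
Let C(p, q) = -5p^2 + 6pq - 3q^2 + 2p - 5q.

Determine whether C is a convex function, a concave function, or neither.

concave

C is quadratic, so its Hessian is the constant matrix H = [[-10, 6], [6, -6]].
det(H) = 24, tr(H) = -16.
det(H) > 0 and tr(H) < 0, so H is negative definite everywhere: concave.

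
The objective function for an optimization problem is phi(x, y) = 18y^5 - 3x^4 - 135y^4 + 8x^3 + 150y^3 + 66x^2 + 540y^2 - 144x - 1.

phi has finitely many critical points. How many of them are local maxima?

phi separates as a function of x plus a function of y, so ∇phi=0 decouples.
∂phi/∂x = -12(x - 4)(x - 1)(x + 3) = 0 at x ∈ {-3, 1, 4}; ∂phi/∂y = 90y(y - 4)(y - 3)(y + 1) = 0 at y ∈ {-1, 0, 3, 4}.
The Hessian is diagonal: diag(phi_xx, phi_yy). Second derivatives: phi_xx(-3)=-336, phi_xx(1)=144, phi_xx(4)=-252; phi_yy(-1)=-1800, phi_yy(0)=1080, phi_yy(3)=-1080, phi_yy(4)=1800.
Local maxima occur where both diagonal entries negative: (-3, -1), (-3, 3), (4, -1), (4, 3). Count: 4.

4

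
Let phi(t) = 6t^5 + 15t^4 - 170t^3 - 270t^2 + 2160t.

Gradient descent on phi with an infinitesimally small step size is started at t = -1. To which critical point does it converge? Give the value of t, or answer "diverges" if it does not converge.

-3

phi'(t) = 30(t - 3)(t - 2)(t + 3)(t + 4), so phi'(-1) = 2160.
Gradient descent moves in the -phi' direction, i.e. t is decreasing.
The nearest critical point in that direction is t = -3, where phi'' = 900 > 0 (a local minimum). The iterate converges there.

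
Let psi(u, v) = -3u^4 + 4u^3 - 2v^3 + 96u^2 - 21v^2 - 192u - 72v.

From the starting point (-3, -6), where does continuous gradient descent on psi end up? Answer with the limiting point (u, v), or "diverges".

psi is separable, so gradient descent decouples: u follows -∂psi/∂u, v follows -∂psi/∂v.
∂psi/∂u = -12(u - 4)(u - 1)(u + 4); at u=-3 this is -336, so u increases.
∂psi/∂v = -6(v + 3)(v + 4); at v=-6 this is -36, so v increases.
u converges to its nearest critical value 1 (a local min of the u-part); v converges to -4. The iterate converges to (1, -4).

(1, -4)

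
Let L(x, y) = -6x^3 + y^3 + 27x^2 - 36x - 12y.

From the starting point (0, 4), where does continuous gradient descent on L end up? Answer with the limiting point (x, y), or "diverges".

(1, 2)

L is separable, so gradient descent decouples: x follows -∂L/∂x, y follows -∂L/∂y.
∂L/∂x = -18(x - 2)(x - 1); at x=0 this is -36, so x increases.
∂L/∂y = 3(y - 2)(y + 2); at y=4 this is 36, so y decreases.
x converges to its nearest critical value 1 (a local min of the x-part); y converges to 2. The iterate converges to (1, 2).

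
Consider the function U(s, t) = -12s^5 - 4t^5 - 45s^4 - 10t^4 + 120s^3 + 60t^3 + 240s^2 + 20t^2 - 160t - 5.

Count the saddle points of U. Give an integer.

8

U separates as a function of s plus a function of t, so ∇U=0 decouples.
∂U/∂s = -60s(s - 2)(s + 1)(s + 4) = 0 at s ∈ {-4, -1, 0, 2}; ∂U/∂t = -20(t - 2)(t - 1)(t + 1)(t + 4) = 0 at t ∈ {-4, -1, 1, 2}.
The Hessian is diagonal: diag(U_ss, U_tt). Second derivatives: U_ss(-4)=4320, U_ss(-1)=-540, U_ss(0)=480, U_ss(2)=-2160; U_tt(-4)=1800, U_tt(-1)=-360, U_tt(1)=200, U_tt(2)=-360.
Saddle points occur where the two diagonal entries have opposite signs: (-4, -1), (-4, 2), (-1, -4), (-1, 1), (0, -1), (0, 2), (2, -4), (2, 1). Count: 8.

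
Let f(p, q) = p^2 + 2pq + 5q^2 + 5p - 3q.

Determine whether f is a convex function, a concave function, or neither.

f is quadratic, so its Hessian is the constant matrix H = [[2, 2], [2, 10]].
det(H) = 16, tr(H) = 12.
det(H) > 0 and tr(H) > 0, so H is positive definite everywhere: convex.

convex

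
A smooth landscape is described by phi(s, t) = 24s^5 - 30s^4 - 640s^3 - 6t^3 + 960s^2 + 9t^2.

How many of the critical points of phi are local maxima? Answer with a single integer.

2

phi separates as a function of s plus a function of t, so ∇phi=0 decouples.
∂phi/∂s = 120s(s - 4)(s - 1)(s + 4) = 0 at s ∈ {-4, 0, 1, 4}; ∂phi/∂t = -18t(t - 1) = 0 at t ∈ {0, 1}.
The Hessian is diagonal: diag(phi_ss, phi_tt). Second derivatives: phi_ss(-4)=-19200, phi_ss(0)=1920, phi_ss(1)=-1800, phi_ss(4)=11520; phi_tt(0)=18, phi_tt(1)=-18.
Local maxima occur where both diagonal entries negative: (-4, 1), (1, 1). Count: 2.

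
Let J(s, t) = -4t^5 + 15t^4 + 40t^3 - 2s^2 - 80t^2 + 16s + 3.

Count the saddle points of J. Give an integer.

2

J separates as a function of s plus a function of t, so ∇J=0 decouples.
∂J/∂s = -4(s - 4) = 0 at s ∈ {4}; ∂J/∂t = -20t(t - 4)(t - 1)(t + 2) = 0 at t ∈ {-2, 0, 1, 4}.
The Hessian is diagonal: diag(J_ss, J_tt). Second derivatives: J_ss(4)=-4; J_tt(-2)=720, J_tt(0)=-160, J_tt(1)=180, J_tt(4)=-1440.
Saddle points occur where the two diagonal entries have opposite signs: (4, -2), (4, 1). Count: 2.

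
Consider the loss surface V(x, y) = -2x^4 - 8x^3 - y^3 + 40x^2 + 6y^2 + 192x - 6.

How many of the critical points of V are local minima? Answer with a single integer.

V separates as a function of x plus a function of y, so ∇V=0 decouples.
∂V/∂x = -8(x - 3)(x + 2)(x + 4) = 0 at x ∈ {-4, -2, 3}; ∂V/∂y = -3y(y - 4) = 0 at y ∈ {0, 4}.
The Hessian is diagonal: diag(V_xx, V_yy). Second derivatives: V_xx(-4)=-112, V_xx(-2)=80, V_xx(3)=-280; V_yy(0)=12, V_yy(4)=-12.
Local minima occur where both diagonal entries positive: (-2, 0). Count: 1.

1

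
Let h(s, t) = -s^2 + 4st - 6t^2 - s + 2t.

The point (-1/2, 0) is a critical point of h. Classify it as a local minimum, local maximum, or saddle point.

The Hessian of h is constant: H = [[-2, 4], [4, -12]].
det(H) = (-2)·(-12) − 4² = 8.
det(H) > 0 and tr(H) = -14 < 0, so H is negative definite and the point is a local maximum.

local maximum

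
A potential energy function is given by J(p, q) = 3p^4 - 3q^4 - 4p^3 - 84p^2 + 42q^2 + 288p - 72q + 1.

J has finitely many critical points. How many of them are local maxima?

2

J separates as a function of p plus a function of q, so ∇J=0 decouples.
∂J/∂p = 12(p - 3)(p - 2)(p + 4) = 0 at p ∈ {-4, 2, 3}; ∂J/∂q = -12(q - 2)(q - 1)(q + 3) = 0 at q ∈ {-3, 1, 2}.
The Hessian is diagonal: diag(J_pp, J_qq). Second derivatives: J_pp(-4)=504, J_pp(2)=-72, J_pp(3)=84; J_qq(-3)=-240, J_qq(1)=48, J_qq(2)=-60.
Local maxima occur where both diagonal entries negative: (2, -3), (2, 2). Count: 2.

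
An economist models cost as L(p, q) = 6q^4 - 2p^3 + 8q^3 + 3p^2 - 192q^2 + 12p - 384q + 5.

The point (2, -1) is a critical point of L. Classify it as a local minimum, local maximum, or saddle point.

local maximum

The mixed partial ∂²L/∂p∂q is 0, so the Hessian at any point is diag(L_pp, L_qq) = diag(6(-2p + 1), 24(3q^2 + 2q - 16)).
At (2, -1): H = diag(-18, -360).
Both eigenvalues are negative, so H is negative definite: a local maximum.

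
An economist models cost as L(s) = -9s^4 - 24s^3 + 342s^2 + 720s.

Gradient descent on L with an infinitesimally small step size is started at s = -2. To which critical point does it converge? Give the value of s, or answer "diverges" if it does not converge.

L'(s) = -36(s - 4)(s + 1)(s + 5), so L'(-2) = -648.
Gradient descent moves in the -L' direction, i.e. s is increasing.
The nearest critical point in that direction is s = -1, where L'' = 720 > 0 (a local minimum). The iterate converges there.

-1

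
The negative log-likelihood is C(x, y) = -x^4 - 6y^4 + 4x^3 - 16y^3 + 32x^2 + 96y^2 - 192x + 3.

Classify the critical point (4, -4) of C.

The mixed partial ∂²C/∂x∂y is 0, so the Hessian at any point is diag(C_xx, C_yy) = diag(4(-3x^2 + 6x + 16), 24(-3y^2 - 4y + 8)).
At (4, -4): H = diag(-32, -576).
Both eigenvalues are negative, so H is negative definite: a local maximum.

local maximum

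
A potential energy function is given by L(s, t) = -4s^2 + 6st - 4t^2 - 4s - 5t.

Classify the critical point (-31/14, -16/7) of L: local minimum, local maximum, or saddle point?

The Hessian of L is constant: H = [[-8, 6], [6, -8]].
det(H) = (-8)·(-8) − 6² = 28.
det(H) > 0 and tr(H) = -16 < 0, so H is negative definite and the point is a local maximum.

local maximum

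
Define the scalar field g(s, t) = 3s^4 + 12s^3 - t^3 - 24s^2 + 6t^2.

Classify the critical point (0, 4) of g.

The mixed partial ∂²g/∂s∂t is 0, so the Hessian at any point is diag(g_ss, g_tt) = diag(12(3s^2 + 6s - 4), 6(-t + 2)).
At (0, 4): H = diag(-48, -12).
Both eigenvalues are negative, so H is negative definite: a local maximum.

local maximum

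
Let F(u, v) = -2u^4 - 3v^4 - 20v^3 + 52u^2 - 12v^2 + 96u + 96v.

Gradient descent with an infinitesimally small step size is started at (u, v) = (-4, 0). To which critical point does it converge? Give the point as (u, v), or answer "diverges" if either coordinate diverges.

F is separable, so gradient descent decouples: u follows -∂F/∂u, v follows -∂F/∂v.
∂F/∂u = -8(u - 4)(u + 1)(u + 3); at u=-4 this is 192, so u decreases.
∂F/∂v = -12(v - 1)(v + 2)(v + 4); at v=0 this is 96, so v decreases.
The u-coordinate has no critical point in that direction and runs off to infinity.

diverges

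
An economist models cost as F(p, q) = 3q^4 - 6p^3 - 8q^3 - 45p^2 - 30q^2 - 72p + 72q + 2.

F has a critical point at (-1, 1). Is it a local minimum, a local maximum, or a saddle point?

The mixed partial ∂²F/∂p∂q is 0, so the Hessian at any point is diag(F_pp, F_qq) = diag(-18(2p + 5), 12(3q^2 - 4q - 5)).
At (-1, 1): H = diag(-54, -72).
Both eigenvalues are negative, so H is negative definite: a local maximum.

local maximum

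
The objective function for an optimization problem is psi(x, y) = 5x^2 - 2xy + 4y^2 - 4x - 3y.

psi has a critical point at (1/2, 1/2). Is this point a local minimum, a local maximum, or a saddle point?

local minimum

The Hessian of psi is constant: H = [[10, -2], [-2, 8]].
det(H) = 10·8 − (-2)² = 76.
det(H) > 0 and tr(H) = 18 > 0, so H is positive definite and the point is a local minimum.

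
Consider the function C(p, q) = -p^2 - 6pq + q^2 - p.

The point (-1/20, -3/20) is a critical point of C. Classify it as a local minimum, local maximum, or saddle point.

The Hessian of C is constant: H = [[-2, -6], [-6, 2]].
det(H) = (-2)·2 − (-6)² = -40.
Since det(H) < 0, H is indefinite and the critical point is a saddle point.

saddle point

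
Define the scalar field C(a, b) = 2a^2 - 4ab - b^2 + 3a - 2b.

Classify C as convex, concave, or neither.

neither

C is quadratic, so its Hessian is the constant matrix H = [[4, -4], [-4, -2]].
det(H) = -24, tr(H) = 2.
det(H) < 0, so H is indefinite: neither convex nor concave.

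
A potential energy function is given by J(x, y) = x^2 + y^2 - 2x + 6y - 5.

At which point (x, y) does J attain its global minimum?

J(x,y) separates as P(x) + Q(y) − 5, so its minimum is min P + min Q − 5.
P'(x) = 2x - 2 vanishes at x ∈ {1}; Q'(y) = 2y + 6 vanishes at y ∈ {-3}.
Local minima of P (where P''>0): P(1)=-1. Local minima of Q: Q(-3)=-9.
So the global minimum of J is P(1) + Q(-3) − 5 = -1 − 9 − 5 = -15, attained at (1, -3).

(1, -3)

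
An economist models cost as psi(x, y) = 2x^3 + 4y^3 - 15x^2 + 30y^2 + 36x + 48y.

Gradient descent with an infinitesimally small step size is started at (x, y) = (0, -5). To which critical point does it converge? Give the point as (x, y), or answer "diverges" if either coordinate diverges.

psi is separable, so gradient descent decouples: x follows -∂psi/∂x, y follows -∂psi/∂y.
∂psi/∂x = 6(x - 3)(x - 2); at x=0 this is 36, so x decreases.
∂psi/∂y = 12(y + 1)(y + 4); at y=-5 this is 48, so y decreases.
The x-coordinate has no critical point in that direction and runs off to infinity.

diverges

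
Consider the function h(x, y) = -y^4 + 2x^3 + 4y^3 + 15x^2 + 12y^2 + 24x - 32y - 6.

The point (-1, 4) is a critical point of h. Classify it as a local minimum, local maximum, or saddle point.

saddle point

The mixed partial ∂²h/∂x∂y is 0, so the Hessian at any point is diag(h_xx, h_yy) = diag(6(2x + 5), 12(-y^2 + 2y + 2)).
At (-1, 4): H = diag(18, -72).
The eigenvalues have opposite signs, so H is indefinite: a saddle point.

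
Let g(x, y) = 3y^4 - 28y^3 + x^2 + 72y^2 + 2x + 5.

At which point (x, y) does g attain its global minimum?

(-1, 0)

g(x,y) separates as P(x) + Q(y) + 5, so its minimum is min P + min Q + 5.
P'(x) = 2x + 2 vanishes at x ∈ {-1}; Q'(y) = 12y(y - 4)(y - 3) vanishes at y ∈ {0, 3, 4}.
Local minima of P (where P''>0): P(-1)=-1. Local minima of Q: Q(0)=0, Q(4)=128.
So the global minimum of g is P(-1) + Q(0) + 5 = -1 + 0 + 5 = 4, attained at (-1, 0).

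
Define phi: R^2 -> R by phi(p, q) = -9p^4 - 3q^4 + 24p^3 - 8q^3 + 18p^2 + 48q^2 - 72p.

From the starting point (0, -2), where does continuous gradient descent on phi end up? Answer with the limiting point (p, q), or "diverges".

phi is separable, so gradient descent decouples: p follows -∂phi/∂p, q follows -∂phi/∂q.
∂phi/∂p = -36(p - 2)(p - 1)(p + 1); at p=0 this is -72, so p increases.
∂phi/∂q = -12q(q - 2)(q + 4); at q=-2 this is -192, so q increases.
p converges to its nearest critical value 1 (a local min of the p-part); q converges to 0. The iterate converges to (1, 0).

(1, 0)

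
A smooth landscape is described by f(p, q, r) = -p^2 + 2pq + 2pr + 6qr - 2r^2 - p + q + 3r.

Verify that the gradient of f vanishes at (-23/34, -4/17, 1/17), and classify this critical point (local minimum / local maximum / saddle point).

∇f = (-2p + 2q + 2r - 1, 2p + 6r + 1, 2p + 6q - 4r + 3); substituting (-23/34, -4/17, 1/17) gives ∇f = (0, 0, 0), so (-23/34, -4/17, 1/17) is indeed a critical point.
The Hessian is constant: H = [[-2, 2, 2], [2, 0, 6], [2, 6, -4]].
Leading principal minors: Δ₁ = -2, Δ₂ = -4, Δ₃ = 136.
The minors fit neither the all-positive nor the alternating-sign pattern, so H is indefinite: a saddle point.

saddle point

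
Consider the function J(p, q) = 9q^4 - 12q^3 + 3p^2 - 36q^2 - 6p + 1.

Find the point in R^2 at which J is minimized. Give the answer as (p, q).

J(p,q) separates as A(p) + B(q) + 1, so its minimum is min A + min B + 1.
A'(p) = 6p - 6 vanishes at p ∈ {1}; B'(q) = 36q(q - 2)(q + 1) vanishes at q ∈ {-1, 0, 2}.
Local minima of A (where A''>0): A(1)=-3. Local minima of B: B(-1)=-15, B(2)=-96.
So the global minimum of J is A(1) + B(2) + 1 = -3 − 96 + 1 = -98, attained at (1, 2).

(1, 2)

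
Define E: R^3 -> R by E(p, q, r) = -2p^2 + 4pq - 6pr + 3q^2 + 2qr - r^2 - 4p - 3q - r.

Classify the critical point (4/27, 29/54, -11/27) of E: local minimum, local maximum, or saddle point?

saddle point

The Hessian is constant: H = [[-4, 4, -6], [4, 6, 2], [-6, 2, -2]].
Leading principal minors: Δ₁ = -4, Δ₂ = -40, Δ₃ = -216.
The minors fit neither the all-positive nor the alternating-sign pattern, so H is indefinite: a saddle point.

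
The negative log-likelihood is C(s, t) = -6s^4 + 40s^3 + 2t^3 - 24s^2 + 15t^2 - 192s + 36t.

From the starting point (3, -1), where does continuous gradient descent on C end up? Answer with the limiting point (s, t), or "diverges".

(2, -2)

C is separable, so gradient descent decouples: s follows -∂C/∂s, t follows -∂C/∂t.
∂C/∂s = -24(s - 4)(s - 2)(s + 1); at s=3 this is 96, so s decreases.
∂C/∂t = 6(t + 2)(t + 3); at t=-1 this is 12, so t decreases.
s converges to its nearest critical value 2 (a local min of the s-part); t converges to -2. The iterate converges to (2, -2).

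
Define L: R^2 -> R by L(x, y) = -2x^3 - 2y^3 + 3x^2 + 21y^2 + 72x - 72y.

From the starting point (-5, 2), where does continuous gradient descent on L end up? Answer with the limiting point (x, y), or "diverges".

(-3, 3)

L is separable, so gradient descent decouples: x follows -∂L/∂x, y follows -∂L/∂y.
∂L/∂x = -6(x - 4)(x + 3); at x=-5 this is -108, so x increases.
∂L/∂y = -6(y - 4)(y - 3); at y=2 this is -12, so y increases.
x converges to its nearest critical value -3 (a local min of the x-part); y converges to 3. The iterate converges to (-3, 3).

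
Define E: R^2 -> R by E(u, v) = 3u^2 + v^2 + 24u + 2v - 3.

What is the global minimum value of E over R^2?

E(u,v) separates as P(u) + Q(v) − 3, so its minimum is min P + min Q − 3.
P'(u) = 6u + 24 vanishes at u ∈ {-4}; Q'(v) = 2v + 2 vanishes at v ∈ {-1}.
Local minima of P (where P''>0): P(-4)=-48. Local minima of Q: Q(-1)=-1.
So the global minimum of E is P(-4) + Q(-1) − 3 = -48 − 1 − 3 = -52, attained at (-4, -1).

-52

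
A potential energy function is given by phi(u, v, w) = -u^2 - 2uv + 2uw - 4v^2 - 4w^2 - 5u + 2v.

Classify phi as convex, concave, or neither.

concave

phi is quadratic, so its Hessian is the constant matrix H = [[-2, -2, 2], [-2, -8, 0], [2, 0, -8]].
Leading principal minors: -2, 12, -64.
Signs alternate −, +, − ⇒ H ≺ 0 ⇒ concave.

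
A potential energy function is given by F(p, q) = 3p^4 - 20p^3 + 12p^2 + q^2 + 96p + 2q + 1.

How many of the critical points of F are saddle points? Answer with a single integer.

F separates as a function of p plus a function of q, so ∇F=0 decouples.
∂F/∂p = 12(p - 4)(p - 2)(p + 1) = 0 at p ∈ {-1, 2, 4}; ∂F/∂q = 2(q + 1) = 0 at q ∈ {-1}.
The Hessian is diagonal: diag(F_pp, F_qq). Second derivatives: F_pp(-1)=180, F_pp(2)=-72, F_pp(4)=120; F_qq(-1)=2.
Saddle points occur where the two diagonal entries have opposite signs: (2, -1). Count: 1.

1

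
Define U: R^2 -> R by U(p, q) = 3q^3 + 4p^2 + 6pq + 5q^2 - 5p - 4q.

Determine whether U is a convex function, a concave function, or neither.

The term 3q^3 is cubic, so the Hessian is not constant.
∂²U/∂q² = 18q + 10, which takes both signs as q varies (negative for sufficiently negative q). A diagonal entry of the Hessian changing sign means the Hessian is neither positive- nor negative-semidefinite on all of R^2.

neither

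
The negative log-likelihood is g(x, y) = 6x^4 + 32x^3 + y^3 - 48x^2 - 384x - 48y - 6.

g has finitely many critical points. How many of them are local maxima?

1

g separates as a function of x plus a function of y, so ∇g=0 decouples.
∂g/∂x = 24(x - 2)(x + 2)(x + 4) = 0 at x ∈ {-4, -2, 2}; ∂g/∂y = 3(y - 4)(y + 4) = 0 at y ∈ {-4, 4}.
The Hessian is diagonal: diag(g_xx, g_yy). Second derivatives: g_xx(-4)=288, g_xx(-2)=-192, g_xx(2)=576; g_yy(-4)=-24, g_yy(4)=24.
Local maxima occur where both diagonal entries negative: (-2, -4). Count: 1.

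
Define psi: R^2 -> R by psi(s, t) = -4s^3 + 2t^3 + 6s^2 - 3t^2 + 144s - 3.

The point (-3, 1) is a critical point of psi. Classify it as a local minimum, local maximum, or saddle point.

local minimum

The mixed partial ∂²psi/∂s∂t is 0, so the Hessian at any point is diag(psi_ss, psi_tt) = diag(12(-2s + 1), 6(2t - 1)).
At (-3, 1): H = diag(84, 6).
Both eigenvalues are positive, so H is positive definite: a local minimum.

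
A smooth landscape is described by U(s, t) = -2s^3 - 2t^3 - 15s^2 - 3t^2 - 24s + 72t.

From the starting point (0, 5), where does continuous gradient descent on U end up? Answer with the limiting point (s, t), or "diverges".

diverges

U is separable, so gradient descent decouples: s follows -∂U/∂s, t follows -∂U/∂t.
∂U/∂s = -6(s + 1)(s + 4); at s=0 this is -24, so s increases.
∂U/∂t = -6(t - 3)(t + 4); at t=5 this is -108, so t increases.
The s-coordinate has no critical point in that direction and runs off to infinity.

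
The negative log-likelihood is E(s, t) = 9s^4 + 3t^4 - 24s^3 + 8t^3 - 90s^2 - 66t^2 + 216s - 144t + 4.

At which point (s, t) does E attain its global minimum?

E(s,t) separates as P(s) + Q(t) + 4, so its minimum is min P + min Q + 4.
P'(s) = 36(s - 3)(s - 1)(s + 2) vanishes at s ∈ {-2, 1, 3}; Q'(t) = 12(t - 3)(t + 1)(t + 4) vanishes at t ∈ {-4, -1, 3}.
Local minima of P (where P''>0): P(-2)=-456, P(3)=-81. Local minima of Q: Q(-4)=-224, Q(3)=-567.
So the global minimum of E is P(-2) + Q(3) + 4 = -456 − 567 + 4 = -1019, attained at (-2, 3).

(-2, 3)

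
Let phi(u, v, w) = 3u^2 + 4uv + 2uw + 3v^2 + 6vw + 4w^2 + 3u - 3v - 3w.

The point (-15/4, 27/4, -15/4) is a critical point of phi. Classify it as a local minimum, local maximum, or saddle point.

The Hessian is constant: H = [[6, 4, 2], [4, 6, 6], [2, 6, 8]].
Leading principal minors: Δ₁ = 6, Δ₂ = 20, Δ₃ = 16.
All leading minors are positive, so H is positive definite: a local minimum.

local minimum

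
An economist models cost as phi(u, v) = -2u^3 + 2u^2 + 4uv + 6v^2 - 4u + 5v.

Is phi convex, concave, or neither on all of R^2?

neither

The term -2u^3 is cubic, so the Hessian is not constant.
∂²phi/∂u² = -12u + 4, which takes both signs as u varies (negative for sufficiently large u). A diagonal entry of the Hessian changing sign means the Hessian is neither positive- nor negative-semidefinite on all of R^2.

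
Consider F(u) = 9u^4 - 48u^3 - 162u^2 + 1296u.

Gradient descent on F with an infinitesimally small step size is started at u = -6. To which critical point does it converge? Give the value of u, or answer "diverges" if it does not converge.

F'(u) = 36(u - 4)(u - 3)(u + 3), so F'(-6) = -9720.
Gradient descent moves in the -F' direction, i.e. u is increasing.
The nearest critical point in that direction is u = -3, where F'' = 1512 > 0 (a local minimum). The iterate converges there.

-3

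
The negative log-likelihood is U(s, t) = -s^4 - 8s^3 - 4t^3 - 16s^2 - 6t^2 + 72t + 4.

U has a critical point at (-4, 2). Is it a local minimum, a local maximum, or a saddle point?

local maximum

The mixed partial ∂²U/∂s∂t is 0, so the Hessian at any point is diag(U_ss, U_tt) = diag(-4(3s^2 + 12s + 8), -12(2t + 1)).
At (-4, 2): H = diag(-32, -60).
Both eigenvalues are negative, so H is negative definite: a local maximum.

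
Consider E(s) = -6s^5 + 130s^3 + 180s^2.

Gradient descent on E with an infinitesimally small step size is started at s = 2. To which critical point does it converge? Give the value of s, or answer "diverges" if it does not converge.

0

E'(s) = -30s(s - 4)(s + 1)(s + 3), so E'(2) = 1800.
Gradient descent moves in the -E' direction, i.e. s is decreasing.
The nearest critical point in that direction is s = 0, where E'' = 360 > 0 (a local minimum). The iterate converges there.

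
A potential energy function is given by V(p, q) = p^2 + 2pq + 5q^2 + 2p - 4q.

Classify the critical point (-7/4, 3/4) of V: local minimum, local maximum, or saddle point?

The Hessian of V is constant: H = [[2, 2], [2, 10]].
det(H) = 2·10 − 2² = 16.
det(H) > 0 and tr(H) = 12 > 0, so H is positive definite and the point is a local minimum.

local minimum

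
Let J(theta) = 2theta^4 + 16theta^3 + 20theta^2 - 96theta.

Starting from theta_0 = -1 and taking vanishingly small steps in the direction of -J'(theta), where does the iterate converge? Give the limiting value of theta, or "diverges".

1

J'(theta) = 8(theta - 1)(theta + 3)(theta + 4), so J'(-1) = -96.
Gradient descent moves in the -J' direction, i.e. theta is increasing.
The nearest critical point in that direction is theta = 1, where J'' = 160 > 0 (a local minimum). The iterate converges there.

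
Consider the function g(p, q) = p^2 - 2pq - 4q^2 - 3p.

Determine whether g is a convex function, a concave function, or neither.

g is quadratic, so its Hessian is the constant matrix H = [[2, -2], [-2, -8]].
det(H) = -20, tr(H) = -6.
det(H) < 0, so H is indefinite: neither convex nor concave.

neither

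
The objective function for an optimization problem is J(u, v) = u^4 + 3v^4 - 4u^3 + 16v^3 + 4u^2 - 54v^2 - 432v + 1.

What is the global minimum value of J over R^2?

-1106

J(u,v) separates as P(u) + Q(v) + 1, so its minimum is min P + min Q + 1.
P'(u) = 4u(u - 2)(u - 1) vanishes at u ∈ {0, 1, 2}; Q'(v) = 12(v - 3)(v + 3)(v + 4) vanishes at v ∈ {-4, -3, 3}.
Local minima of P (where P''>0): P(0)=0, P(2)=0. Local minima of Q: Q(-4)=608, Q(3)=-1107.
So the global minimum of J is P(0) + Q(3) + 1 = 0 − 1107 + 1 = -1106, attained at (0, 3).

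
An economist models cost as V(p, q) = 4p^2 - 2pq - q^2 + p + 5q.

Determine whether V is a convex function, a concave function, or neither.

neither

V is quadratic, so its Hessian is the constant matrix H = [[8, -2], [-2, -2]].
det(H) = -20, tr(H) = 6.
det(H) < 0, so H is indefinite: neither convex nor concave.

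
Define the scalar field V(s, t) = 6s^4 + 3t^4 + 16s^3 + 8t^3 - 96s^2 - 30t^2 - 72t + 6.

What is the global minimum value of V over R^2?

V(s,t) separates as P(s) + Q(t) + 6, so its minimum is min P + min Q + 6.
P'(s) = 24s(s - 2)(s + 4) vanishes at s ∈ {-4, 0, 2}; Q'(t) = 12(t - 2)(t + 1)(t + 3) vanishes at t ∈ {-3, -1, 2}.
Local minima of P (where P''>0): P(-4)=-1024, P(2)=-160. Local minima of Q: Q(-3)=-27, Q(2)=-152.
So the global minimum of V is P(-4) + Q(2) + 6 = -1024 − 152 + 6 = -1170, attained at (-4, 2).

-1170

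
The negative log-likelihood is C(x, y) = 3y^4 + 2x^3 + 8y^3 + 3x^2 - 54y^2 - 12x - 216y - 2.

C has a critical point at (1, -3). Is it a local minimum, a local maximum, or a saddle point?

local minimum

The mixed partial ∂²C/∂x∂y is 0, so the Hessian at any point is diag(C_xx, C_yy) = diag(6(2x + 1), 12(3y^2 + 4y - 9)).
At (1, -3): H = diag(18, 72).
Both eigenvalues are positive, so H is positive definite: a local minimum.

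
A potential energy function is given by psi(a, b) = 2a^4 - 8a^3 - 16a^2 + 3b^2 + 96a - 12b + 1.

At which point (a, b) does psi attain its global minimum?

psi(a,b) separates as P(a) + Q(b) + 1, so its minimum is min P + min Q + 1.
P'(a) = 8(a - 3)(a - 2)(a + 2) vanishes at a ∈ {-2, 2, 3}; Q'(b) = 6b - 12 vanishes at b ∈ {2}.
Local minima of P (where P''>0): P(-2)=-160, P(3)=90. Local minima of Q: Q(2)=-12.
So the global minimum of psi is P(-2) + Q(2) + 1 = -160 − 12 + 1 = -171, attained at (-2, 2).

(-2, 2)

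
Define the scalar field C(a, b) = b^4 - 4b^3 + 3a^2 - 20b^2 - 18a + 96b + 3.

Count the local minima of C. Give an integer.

2

C separates as a function of a plus a function of b, so ∇C=0 decouples.
∂C/∂a = 6(a - 3) = 0 at a ∈ {3}; ∂C/∂b = 4(b - 4)(b - 2)(b + 3) = 0 at b ∈ {-3, 2, 4}.
The Hessian is diagonal: diag(C_aa, C_bb). Second derivatives: C_aa(3)=6; C_bb(-3)=140, C_bb(2)=-40, C_bb(4)=56.
Local minima occur where both diagonal entries positive: (3, -3), (3, 4). Count: 2.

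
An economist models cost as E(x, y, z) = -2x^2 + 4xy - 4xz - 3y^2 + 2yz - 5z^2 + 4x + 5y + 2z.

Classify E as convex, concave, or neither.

concave

E is quadratic, so its Hessian is the constant matrix H = [[-4, 4, -4], [4, -6, 2], [-4, 2, -10]].
Leading principal minors: -4, 8, -32.
Signs alternate −, +, − ⇒ H ≺ 0 ⇒ concave.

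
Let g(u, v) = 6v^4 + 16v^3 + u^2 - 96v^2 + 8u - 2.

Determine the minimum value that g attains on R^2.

-1042

g(u,v) separates as P(u) + Q(v) − 2, so its minimum is min P + min Q − 2.
P'(u) = 2u + 8 vanishes at u ∈ {-4}; Q'(v) = 24v(v - 2)(v + 4) vanishes at v ∈ {-4, 0, 2}.
Local minima of P (where P''>0): P(-4)=-16. Local minima of Q: Q(-4)=-1024, Q(2)=-160.
So the global minimum of g is P(-4) + Q(-4) − 2 = -16 − 1024 − 2 = -1042, attained at (-4, -4).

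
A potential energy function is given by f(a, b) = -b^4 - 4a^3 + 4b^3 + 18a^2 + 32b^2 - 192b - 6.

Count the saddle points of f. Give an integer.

f separates as a function of a plus a function of b, so ∇f=0 decouples.
∂f/∂a = -12a(a - 3) = 0 at a ∈ {0, 3}; ∂f/∂b = -4(b - 4)(b - 3)(b + 4) = 0 at b ∈ {-4, 3, 4}.
The Hessian is diagonal: diag(f_aa, f_bb). Second derivatives: f_aa(0)=36, f_aa(3)=-36; f_bb(-4)=-224, f_bb(3)=28, f_bb(4)=-32.
Saddle points occur where the two diagonal entries have opposite signs: (0, -4), (0, 4), (3, 3). Count: 3.

3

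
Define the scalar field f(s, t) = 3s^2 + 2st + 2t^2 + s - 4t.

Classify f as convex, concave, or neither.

convex

f is quadratic, so its Hessian is the constant matrix H = [[6, 2], [2, 4]].
det(H) = 20, tr(H) = 10.
det(H) > 0 and tr(H) > 0, so H is positive definite everywhere: convex.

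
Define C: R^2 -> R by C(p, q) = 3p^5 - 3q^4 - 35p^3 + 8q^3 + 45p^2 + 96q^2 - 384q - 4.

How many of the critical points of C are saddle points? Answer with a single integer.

6

C separates as a function of p plus a function of q, so ∇C=0 decouples.
∂C/∂p = 15p(p - 2)(p - 1)(p + 3) = 0 at p ∈ {-3, 0, 1, 2}; ∂C/∂q = -12(q - 4)(q - 2)(q + 4) = 0 at q ∈ {-4, 2, 4}.
The Hessian is diagonal: diag(C_pp, C_qq). Second derivatives: C_pp(-3)=-900, C_pp(0)=90, C_pp(1)=-60, C_pp(2)=150; C_qq(-4)=-576, C_qq(2)=144, C_qq(4)=-192.
Saddle points occur where the two diagonal entries have opposite signs: (-3, 2), (0, -4), (0, 4), (1, 2), (2, -4), (2, 4). Count: 6.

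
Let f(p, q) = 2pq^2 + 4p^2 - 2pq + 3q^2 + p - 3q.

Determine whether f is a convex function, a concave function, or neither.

neither

The term 2pq^2 is cubic, so the Hessian is not constant.
∂²f/∂q² = 4p + 6, which takes both signs as p varies (negative for sufficiently negative p). A diagonal entry of the Hessian changing sign means the Hessian is neither positive- nor negative-semidefinite on all of R^2.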